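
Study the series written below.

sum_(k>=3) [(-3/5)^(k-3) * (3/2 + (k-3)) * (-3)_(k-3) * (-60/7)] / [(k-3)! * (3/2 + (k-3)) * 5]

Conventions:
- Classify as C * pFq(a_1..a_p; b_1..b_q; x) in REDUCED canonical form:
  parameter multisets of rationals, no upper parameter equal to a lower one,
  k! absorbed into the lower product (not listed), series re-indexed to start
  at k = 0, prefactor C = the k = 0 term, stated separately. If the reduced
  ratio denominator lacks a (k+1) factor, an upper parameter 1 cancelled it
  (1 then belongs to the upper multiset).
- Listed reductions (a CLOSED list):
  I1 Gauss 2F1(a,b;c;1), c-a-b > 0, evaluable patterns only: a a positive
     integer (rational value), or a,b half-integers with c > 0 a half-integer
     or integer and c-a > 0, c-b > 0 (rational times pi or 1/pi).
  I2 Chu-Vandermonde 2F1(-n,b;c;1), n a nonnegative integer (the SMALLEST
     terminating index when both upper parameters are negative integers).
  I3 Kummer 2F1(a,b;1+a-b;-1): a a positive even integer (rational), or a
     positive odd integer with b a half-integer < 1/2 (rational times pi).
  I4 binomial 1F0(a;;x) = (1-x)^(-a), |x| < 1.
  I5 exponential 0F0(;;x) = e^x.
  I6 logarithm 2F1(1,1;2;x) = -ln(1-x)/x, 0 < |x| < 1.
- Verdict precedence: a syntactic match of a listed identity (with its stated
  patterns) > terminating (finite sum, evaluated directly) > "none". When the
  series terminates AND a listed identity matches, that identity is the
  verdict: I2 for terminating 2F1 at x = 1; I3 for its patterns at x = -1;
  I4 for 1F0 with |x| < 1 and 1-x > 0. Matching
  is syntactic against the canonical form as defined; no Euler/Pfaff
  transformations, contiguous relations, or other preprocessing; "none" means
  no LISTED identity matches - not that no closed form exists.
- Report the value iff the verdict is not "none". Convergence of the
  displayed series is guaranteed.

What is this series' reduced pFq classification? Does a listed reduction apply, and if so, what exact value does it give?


Prefactor -12/7, argument -3/5: 1F0 with upper {-3} over lower {-}. Verdict: this is the I4 binomial reduction (the 1F0 binomial series: exponent 3, x = -3/5). Value: -6144/875.

The tell: t_0 = -12/7 here, and the factor k + 3/2 cancels (top and bottom), leaving C = -12/7, x = -3/5.
Step ratio: r(k) = (-3/5) * (k-3) / [(k+1)] - poly over poly, x = (-3/5) from leading terms; C = -12/7 at k = 0.


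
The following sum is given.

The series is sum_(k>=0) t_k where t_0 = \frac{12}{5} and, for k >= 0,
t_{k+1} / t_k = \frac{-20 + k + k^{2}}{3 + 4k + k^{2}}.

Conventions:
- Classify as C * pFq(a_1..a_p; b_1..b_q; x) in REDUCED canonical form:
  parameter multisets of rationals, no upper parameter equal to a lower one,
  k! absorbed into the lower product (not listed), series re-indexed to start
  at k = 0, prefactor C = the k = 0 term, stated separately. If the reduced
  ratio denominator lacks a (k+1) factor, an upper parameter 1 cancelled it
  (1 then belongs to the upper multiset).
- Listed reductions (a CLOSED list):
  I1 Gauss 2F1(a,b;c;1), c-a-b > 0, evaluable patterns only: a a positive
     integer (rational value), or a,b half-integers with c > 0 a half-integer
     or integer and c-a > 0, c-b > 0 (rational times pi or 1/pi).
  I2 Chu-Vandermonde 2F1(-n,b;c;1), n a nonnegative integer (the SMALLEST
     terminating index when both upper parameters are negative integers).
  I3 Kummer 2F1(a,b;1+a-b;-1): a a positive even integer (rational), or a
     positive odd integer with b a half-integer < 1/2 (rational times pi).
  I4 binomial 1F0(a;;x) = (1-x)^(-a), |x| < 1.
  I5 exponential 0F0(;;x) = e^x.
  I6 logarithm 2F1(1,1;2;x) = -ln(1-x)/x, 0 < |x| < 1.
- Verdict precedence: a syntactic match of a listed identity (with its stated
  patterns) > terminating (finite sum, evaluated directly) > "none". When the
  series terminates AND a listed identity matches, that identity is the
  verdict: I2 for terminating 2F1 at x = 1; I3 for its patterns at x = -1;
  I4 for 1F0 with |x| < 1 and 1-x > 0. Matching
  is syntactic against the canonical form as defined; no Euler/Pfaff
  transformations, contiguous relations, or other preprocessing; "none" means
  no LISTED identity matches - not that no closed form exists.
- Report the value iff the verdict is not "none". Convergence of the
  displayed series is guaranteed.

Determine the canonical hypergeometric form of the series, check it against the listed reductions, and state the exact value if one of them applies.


This is \frac{12}{5} * 2F1(-4, 5; 3; 1) in reduced canonical form. Verdict: Chu-Vandermonde (I2) applies (terminating 2F1 at x = 1 with n = 4, b = 5, c = 3). Its exact value is 0.

Structural cue: t_0 being \frac{12}{5}, factor the ratio over Q (C = 12/5): negated roots = parameters.
Consecutive-term ratio: r(k) = 1 * (k-4) (k+5) / [(k+3) (k+1)] - rational in k, leading ratio 1; with t_0 = \frac{12}{5}, classification follows.


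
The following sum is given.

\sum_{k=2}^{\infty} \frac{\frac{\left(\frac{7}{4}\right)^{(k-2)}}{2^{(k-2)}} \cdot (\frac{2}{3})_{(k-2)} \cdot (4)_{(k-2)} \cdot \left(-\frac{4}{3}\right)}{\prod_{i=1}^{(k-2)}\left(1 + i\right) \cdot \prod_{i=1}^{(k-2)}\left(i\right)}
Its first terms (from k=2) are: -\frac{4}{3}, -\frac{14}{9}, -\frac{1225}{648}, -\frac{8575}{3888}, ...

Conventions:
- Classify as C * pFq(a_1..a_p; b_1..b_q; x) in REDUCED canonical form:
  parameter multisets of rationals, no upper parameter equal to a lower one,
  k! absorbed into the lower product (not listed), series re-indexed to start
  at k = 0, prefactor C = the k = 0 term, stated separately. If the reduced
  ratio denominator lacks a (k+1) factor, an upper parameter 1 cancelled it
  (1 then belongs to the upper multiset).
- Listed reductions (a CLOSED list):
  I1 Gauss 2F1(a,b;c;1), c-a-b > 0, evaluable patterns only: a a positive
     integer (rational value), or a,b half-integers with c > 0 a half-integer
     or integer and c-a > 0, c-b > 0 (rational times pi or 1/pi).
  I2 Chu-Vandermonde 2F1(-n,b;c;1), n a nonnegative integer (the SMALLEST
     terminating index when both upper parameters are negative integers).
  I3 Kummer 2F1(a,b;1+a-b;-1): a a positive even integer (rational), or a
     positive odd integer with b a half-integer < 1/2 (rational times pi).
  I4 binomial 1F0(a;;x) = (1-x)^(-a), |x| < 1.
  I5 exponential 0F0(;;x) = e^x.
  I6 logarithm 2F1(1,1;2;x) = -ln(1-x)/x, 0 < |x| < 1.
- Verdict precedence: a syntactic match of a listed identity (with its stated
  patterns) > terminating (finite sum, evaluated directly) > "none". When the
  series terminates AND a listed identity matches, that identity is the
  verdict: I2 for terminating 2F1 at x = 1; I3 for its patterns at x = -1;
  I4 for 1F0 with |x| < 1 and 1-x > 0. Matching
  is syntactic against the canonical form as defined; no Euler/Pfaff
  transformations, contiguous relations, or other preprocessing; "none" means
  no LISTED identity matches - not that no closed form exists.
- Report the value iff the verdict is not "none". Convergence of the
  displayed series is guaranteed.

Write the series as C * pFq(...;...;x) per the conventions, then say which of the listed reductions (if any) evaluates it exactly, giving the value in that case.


Reduced: x = \frac{7}{8}, 2F1, upper = {\frac{2}{3}, 4}, lower = {2}, C = -\frac{4}{3}. Verdict: none - this 2F1 at x = \frac{7}{8} matches no listed pattern, and upper {\frac{2}{3}, 4} holds no stopper.

The tell: with t_0 = -\frac{4}{3}, the product of the first k integers (C = -4/3) is k!.
Step ratio: r(k) = \frac{7}{8} * (k+\frac{2}{3}) (k+4) / [(k+2) (k+1)] - rational; roots negated = parameters, x = \frac{7}{8}, C = -\frac{4}{3}.


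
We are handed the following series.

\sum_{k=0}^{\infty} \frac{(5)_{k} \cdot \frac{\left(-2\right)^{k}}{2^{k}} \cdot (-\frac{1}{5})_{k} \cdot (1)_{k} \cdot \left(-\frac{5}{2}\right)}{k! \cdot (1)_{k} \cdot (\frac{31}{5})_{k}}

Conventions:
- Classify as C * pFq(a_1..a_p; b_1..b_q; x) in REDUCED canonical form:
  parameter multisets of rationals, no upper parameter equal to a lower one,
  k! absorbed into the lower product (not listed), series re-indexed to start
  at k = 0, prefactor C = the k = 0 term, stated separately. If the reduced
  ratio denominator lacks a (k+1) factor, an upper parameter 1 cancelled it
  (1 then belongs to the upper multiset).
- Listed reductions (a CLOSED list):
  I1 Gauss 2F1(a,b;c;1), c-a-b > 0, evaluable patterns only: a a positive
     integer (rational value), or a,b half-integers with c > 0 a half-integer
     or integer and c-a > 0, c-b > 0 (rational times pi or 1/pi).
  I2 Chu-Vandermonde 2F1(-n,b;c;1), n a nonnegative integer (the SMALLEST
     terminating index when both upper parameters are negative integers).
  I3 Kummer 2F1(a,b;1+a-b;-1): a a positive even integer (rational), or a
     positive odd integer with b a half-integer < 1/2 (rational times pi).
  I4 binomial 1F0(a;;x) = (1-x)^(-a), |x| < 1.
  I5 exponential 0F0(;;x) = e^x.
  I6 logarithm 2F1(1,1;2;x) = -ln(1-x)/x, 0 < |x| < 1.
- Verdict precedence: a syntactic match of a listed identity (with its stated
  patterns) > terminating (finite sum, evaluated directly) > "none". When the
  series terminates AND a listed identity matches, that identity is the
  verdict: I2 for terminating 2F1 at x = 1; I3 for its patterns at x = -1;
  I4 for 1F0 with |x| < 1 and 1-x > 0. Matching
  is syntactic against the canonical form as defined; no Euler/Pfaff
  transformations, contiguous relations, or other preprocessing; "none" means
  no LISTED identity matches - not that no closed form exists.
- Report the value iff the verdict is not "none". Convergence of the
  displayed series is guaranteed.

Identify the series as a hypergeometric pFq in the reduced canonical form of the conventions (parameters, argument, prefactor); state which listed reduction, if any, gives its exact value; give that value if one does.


Structural cue: from the first term -\frac{5}{2}: the two k-th powers (prefactor -5/2) combine into one argument.
Step ratio: r(k) = -1 * (k-\frac{1}{5}) (k+5) / [(k+\frac{31}{5}) (k+1)] - rational; roots negated = parameters, x = -1, C = -\frac{5}{2}.

x = -1 here; the reduced form reads 2F1, upper {-\frac{1}{5}, 5}, lower {\frac{31}{5}}, C = -\frac{5}{2}. Verdict: none - this 2F1 at x = -1 matches no listed pattern, and upper {-\frac{1}{5}, 5} holds no stopper.


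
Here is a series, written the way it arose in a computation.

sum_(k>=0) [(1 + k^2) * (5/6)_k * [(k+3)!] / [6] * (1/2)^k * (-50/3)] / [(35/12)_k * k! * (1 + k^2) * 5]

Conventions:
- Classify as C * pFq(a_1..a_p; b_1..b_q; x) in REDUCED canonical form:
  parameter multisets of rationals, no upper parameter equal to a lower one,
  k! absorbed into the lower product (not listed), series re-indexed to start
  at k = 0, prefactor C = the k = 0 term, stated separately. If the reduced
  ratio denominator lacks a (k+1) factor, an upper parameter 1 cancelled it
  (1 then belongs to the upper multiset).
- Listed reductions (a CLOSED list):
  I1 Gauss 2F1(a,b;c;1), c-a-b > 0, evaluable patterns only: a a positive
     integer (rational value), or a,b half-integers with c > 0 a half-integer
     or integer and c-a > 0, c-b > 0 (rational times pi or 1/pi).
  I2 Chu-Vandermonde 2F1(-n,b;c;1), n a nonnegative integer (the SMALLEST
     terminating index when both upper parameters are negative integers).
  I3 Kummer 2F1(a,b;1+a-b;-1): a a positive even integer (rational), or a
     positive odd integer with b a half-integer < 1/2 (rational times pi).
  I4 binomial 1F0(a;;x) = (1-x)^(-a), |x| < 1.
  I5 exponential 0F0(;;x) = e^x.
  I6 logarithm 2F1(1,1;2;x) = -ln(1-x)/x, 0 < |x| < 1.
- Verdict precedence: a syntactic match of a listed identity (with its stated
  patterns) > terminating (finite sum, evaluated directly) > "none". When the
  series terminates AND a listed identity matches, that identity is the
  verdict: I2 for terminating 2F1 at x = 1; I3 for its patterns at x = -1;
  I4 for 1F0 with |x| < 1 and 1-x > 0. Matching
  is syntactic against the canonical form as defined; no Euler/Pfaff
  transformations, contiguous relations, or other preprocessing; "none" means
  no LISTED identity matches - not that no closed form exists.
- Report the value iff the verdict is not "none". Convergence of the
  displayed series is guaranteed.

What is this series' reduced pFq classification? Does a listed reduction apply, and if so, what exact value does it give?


Canonical form: C = -10/3 times 2F1 with upper {5/6, 4}, lower {35/12}, x = 1/2. Verdict: none - this 2F1 at x = 1/2 matches no listed pattern, and upper {5/6, 4} holds no stopper.

Key observation: from the first term -10/3: the constant factors (C = -10/3, x = 1/2) combine into one prefactor.
Step ratio: r(k) = (1/2) * (k+5/6) (k+4) / [(k+35/12) (k+1)] - rational in k, leading ratio (1/2); with t_0 = -10/3, classification follows.


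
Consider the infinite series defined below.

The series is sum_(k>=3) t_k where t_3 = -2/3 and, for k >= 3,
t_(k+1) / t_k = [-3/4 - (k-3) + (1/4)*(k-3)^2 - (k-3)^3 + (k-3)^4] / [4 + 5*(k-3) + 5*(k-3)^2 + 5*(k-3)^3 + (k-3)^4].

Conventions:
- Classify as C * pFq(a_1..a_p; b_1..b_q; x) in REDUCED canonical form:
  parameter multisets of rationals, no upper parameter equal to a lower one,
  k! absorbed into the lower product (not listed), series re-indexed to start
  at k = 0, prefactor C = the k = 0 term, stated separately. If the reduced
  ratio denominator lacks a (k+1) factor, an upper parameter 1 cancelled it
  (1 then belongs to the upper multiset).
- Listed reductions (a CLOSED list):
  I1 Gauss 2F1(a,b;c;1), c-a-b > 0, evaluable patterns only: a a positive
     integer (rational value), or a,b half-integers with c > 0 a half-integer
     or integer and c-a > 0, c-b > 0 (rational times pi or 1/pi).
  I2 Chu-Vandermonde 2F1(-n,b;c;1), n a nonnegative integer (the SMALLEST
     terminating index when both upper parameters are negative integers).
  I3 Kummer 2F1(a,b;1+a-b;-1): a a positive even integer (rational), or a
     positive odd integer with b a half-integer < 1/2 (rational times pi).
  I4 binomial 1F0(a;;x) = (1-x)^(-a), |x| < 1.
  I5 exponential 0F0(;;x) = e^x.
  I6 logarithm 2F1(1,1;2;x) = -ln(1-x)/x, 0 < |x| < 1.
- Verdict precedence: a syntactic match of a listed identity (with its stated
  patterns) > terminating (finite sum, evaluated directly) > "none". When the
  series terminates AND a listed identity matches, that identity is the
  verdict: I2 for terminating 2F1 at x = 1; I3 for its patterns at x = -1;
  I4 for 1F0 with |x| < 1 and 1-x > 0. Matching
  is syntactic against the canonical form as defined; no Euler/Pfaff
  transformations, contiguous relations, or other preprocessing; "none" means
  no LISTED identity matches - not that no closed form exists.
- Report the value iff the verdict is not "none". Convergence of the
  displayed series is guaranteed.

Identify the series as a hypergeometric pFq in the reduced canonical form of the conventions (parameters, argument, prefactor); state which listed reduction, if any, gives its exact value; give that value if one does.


With C = -2/3: the canonical form is 2F1(-3/2, 1/2; 4; 1). Verdict: Gauss's theorem I1 (half-integer case) fires (x = 1; upper {-3/2, 1/2} half-integers, c = 4 in the evaluable pattern). Its exact value is (-8192/4725) / pi.

The tell: with t_0 = -2/3, the expanded ratio factors over Q; C = -2/3, roots give parameters.
Term ratio: r(k) = 1 * (k-3/2) (k+1/2) / [(k+4) (k+1)] - rational in k, leading ratio 1; with t_0 = -2/3, classification follows.


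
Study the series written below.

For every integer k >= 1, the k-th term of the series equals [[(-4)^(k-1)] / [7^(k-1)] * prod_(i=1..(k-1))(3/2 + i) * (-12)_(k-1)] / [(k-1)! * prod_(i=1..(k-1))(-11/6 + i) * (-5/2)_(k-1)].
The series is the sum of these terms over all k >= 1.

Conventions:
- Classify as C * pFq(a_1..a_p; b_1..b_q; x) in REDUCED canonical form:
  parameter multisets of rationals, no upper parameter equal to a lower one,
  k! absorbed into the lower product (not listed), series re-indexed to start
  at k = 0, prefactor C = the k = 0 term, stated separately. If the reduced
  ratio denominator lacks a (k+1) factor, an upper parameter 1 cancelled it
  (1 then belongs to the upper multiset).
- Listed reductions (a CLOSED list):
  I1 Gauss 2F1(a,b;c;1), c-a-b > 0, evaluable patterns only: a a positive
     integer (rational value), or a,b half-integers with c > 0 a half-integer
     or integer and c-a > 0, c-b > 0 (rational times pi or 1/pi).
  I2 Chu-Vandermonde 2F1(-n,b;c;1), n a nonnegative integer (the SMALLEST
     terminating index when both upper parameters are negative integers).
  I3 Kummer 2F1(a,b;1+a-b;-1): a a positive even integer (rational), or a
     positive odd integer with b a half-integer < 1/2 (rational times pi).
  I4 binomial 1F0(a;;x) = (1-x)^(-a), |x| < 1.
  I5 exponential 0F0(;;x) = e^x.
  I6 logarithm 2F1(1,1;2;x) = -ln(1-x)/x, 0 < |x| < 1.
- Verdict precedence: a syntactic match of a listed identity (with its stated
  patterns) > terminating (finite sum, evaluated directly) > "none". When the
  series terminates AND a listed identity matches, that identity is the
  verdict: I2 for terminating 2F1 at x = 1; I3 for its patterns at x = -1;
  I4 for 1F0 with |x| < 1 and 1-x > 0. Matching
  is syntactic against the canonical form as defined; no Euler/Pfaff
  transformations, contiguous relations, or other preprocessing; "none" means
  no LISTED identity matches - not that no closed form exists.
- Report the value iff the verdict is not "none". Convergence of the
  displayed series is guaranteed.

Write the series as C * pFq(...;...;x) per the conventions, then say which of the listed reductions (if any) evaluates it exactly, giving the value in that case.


At argument -4/7: a 2F2 with upper {-12, 5/2}, lower {-5/2, -5/6}, scaled by C = 1. Verdict: terminating - no listed pattern fits, but -12 in the upper list cuts the series at k = 12; direct evaluation. Hence: 75831408215773042346475699709/693001093855914202484125.

The tell: t_0 being 1, the running product (prefactor 1) telescopes to a rising factorial.
Consecutive-term ratio: r(k) = (-4/7) * (k-12) (k+5/2) / [(k-5/2) (k-5/6) (k+1)] - poly over poly, x = (-4/7) from leading terms; C = 1 at k = 0.


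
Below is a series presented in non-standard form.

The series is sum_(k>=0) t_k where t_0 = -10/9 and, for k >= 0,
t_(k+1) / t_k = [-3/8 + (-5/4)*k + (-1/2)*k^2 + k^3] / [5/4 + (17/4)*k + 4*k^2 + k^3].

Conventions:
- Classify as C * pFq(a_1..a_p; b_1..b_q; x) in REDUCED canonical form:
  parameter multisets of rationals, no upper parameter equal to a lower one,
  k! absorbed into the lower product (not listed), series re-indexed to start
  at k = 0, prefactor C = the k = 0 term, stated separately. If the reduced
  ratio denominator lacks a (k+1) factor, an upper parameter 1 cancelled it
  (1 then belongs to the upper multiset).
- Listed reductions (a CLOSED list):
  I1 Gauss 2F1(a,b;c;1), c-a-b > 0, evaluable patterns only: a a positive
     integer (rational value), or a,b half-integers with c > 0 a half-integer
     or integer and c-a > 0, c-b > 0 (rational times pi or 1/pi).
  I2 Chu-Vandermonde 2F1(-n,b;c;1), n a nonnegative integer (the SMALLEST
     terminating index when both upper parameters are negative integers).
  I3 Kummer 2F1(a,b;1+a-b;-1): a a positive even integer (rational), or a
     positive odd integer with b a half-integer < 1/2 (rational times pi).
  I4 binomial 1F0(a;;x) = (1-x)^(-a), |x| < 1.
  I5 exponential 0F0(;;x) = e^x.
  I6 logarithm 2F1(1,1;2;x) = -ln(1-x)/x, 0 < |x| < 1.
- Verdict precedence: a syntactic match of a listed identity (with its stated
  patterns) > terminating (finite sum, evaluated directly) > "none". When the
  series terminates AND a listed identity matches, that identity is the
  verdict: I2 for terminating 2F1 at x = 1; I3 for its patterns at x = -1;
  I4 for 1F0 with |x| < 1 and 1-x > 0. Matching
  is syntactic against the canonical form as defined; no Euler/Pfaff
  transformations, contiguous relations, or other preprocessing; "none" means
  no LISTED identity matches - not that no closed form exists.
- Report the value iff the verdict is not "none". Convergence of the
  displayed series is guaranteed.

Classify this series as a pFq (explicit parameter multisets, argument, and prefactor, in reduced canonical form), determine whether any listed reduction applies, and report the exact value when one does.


Prefactor -10/9, argument 1: 2F1 with upper {-3/2, 1/2} over lower {5/2}. Verdict: this is Gauss's theorem I1 (half-integer case) (x = 1; upper {-3/2, 1/2} half-integers, c = 5/2 in the evaluable pattern). Hence: (-25/96) * pi.

Key observation: from the first term -10/9: the ratio is unreduced: k + 1/2 divides both sides (C = -10/9).
Step ratio: r(k) = 1 * (k-3/2) (k+1/2) / [(k+5/2) (k+1)] - rational; roots negated = parameters, x = 1, C = -10/9.


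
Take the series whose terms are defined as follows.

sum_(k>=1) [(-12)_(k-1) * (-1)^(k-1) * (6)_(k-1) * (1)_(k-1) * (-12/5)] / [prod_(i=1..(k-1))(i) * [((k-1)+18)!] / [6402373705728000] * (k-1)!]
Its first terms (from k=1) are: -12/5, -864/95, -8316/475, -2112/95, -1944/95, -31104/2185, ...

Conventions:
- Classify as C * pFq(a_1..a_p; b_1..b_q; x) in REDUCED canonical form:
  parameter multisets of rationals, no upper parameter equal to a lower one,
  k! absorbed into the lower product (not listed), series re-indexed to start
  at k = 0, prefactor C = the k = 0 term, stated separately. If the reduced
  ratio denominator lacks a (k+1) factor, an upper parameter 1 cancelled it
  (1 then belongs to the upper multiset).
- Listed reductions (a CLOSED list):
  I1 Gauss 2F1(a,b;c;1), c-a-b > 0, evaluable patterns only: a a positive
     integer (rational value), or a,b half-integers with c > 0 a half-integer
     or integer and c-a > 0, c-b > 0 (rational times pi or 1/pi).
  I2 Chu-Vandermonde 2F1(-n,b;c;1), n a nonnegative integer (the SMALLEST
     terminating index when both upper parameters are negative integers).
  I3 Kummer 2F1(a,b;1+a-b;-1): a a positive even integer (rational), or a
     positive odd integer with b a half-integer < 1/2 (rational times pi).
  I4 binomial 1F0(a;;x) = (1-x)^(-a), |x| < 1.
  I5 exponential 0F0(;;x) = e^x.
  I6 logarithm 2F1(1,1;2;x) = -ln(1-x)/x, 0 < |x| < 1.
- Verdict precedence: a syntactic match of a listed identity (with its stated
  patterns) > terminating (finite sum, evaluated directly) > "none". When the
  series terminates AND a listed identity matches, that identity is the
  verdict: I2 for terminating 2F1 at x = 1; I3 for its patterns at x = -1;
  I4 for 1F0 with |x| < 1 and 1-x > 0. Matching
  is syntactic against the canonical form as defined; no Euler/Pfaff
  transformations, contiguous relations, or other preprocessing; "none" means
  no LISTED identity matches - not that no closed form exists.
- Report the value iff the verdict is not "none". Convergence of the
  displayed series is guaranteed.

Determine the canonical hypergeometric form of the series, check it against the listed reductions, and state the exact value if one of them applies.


At argument -1: a 2F1 with upper {-12, 6}, lower {19}, scaled by C = -12/5. Verdict (x = -1): the Kummer evaluation I3 applies (x = -1; c = 19 equals 1+a-b for upper {-12, 6}: listed pattern). Hence: -2448/25.

Key step: x = (-1) and the parameter 1 appears in both the upper and lower lists and cancels.
Adjacent-term ratio: r(k) = (-1) * (k-12) (k+6) / [(k+19) (k+1)] - rational in k. x = (-1); t_0 = -12/5; negate the roots.


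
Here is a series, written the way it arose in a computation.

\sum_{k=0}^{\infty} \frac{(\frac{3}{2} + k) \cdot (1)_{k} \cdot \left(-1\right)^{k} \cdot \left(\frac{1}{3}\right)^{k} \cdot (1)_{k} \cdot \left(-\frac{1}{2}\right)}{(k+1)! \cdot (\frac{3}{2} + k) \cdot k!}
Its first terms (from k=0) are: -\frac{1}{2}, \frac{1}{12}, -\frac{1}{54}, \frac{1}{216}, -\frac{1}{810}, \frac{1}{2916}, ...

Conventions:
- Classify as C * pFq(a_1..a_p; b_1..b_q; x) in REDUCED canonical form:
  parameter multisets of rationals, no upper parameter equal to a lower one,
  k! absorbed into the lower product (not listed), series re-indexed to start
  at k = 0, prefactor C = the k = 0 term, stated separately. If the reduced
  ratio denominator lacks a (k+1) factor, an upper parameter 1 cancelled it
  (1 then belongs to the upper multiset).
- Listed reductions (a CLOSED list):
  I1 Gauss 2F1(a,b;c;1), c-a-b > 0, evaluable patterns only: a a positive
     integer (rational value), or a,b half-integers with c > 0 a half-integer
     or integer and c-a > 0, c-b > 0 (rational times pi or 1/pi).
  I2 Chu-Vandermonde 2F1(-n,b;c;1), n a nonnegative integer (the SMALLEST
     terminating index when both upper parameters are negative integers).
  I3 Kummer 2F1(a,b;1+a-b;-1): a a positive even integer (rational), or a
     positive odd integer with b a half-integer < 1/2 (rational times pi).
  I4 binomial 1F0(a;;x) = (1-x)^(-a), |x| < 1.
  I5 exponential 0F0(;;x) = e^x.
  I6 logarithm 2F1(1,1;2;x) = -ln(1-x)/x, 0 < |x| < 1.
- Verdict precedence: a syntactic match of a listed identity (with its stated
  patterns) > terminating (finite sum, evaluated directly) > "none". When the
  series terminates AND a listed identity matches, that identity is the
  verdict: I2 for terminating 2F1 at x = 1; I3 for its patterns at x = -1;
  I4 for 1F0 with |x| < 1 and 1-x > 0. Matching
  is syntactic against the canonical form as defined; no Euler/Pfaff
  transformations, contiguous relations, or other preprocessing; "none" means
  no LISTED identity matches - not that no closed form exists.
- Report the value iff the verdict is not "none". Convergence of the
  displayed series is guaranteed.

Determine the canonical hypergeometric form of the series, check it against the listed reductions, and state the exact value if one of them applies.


The tell: from the first term -\frac{1}{2}: the (-1)^k factor (C = -1/2) folds into the argument's sign.
Consecutive-term ratio: r(k) = -\frac{1}{3} * (k+1) (k+1) / [(k+2) (k+1)] - rational in k. x = -\frac{1}{3}; t_0 = -\frac{1}{2}; negate the roots.

x = -\frac{1}{3} here; the reduced form reads 2F1, upper {1, 1}, lower {2}, C = -\frac{1}{2}. Verdict: the I6 logarithm reduction fires (the logarithm: parameters (1,1;2), x = -\frac{1}{3}). Value: \left(-\frac{3}{2}\right) \cdot \ln\left(\frac{4}{3}\right).


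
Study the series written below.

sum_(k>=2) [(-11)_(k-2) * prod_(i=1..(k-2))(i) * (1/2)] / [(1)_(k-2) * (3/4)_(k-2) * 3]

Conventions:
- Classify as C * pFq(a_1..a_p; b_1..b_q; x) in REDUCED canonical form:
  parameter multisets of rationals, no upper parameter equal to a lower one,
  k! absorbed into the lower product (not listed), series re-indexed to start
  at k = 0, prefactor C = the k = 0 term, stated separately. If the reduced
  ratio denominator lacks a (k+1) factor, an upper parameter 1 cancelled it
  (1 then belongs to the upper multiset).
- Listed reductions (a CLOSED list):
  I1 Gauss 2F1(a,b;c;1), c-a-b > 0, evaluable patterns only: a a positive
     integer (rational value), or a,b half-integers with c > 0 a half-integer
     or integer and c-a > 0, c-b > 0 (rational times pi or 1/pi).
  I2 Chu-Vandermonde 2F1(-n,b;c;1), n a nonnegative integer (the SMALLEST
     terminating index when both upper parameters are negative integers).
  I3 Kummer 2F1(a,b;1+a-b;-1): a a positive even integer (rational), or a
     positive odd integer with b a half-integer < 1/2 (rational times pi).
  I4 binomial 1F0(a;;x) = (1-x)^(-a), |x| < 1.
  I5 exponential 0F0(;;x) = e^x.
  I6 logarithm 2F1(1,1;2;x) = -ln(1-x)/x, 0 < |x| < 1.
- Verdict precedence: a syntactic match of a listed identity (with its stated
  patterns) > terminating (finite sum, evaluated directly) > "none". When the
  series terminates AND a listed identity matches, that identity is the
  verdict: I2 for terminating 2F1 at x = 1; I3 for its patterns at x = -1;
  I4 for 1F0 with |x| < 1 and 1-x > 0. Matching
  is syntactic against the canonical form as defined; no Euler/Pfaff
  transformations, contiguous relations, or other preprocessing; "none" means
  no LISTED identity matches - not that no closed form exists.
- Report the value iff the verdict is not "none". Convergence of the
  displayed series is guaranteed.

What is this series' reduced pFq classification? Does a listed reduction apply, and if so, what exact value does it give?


x = 1 here; the reduced form reads 2F1, upper {-11, 1}, lower {3/4}, C = 1/6. Verdict: Chu-Vandermonde (I2) fires (terminating 2F1 at x = 1 with n = 11, b = 1, c = 3/4). Hence: -1/258.

Structural cue: x = 1 and the running product (prefactor 1/6) telescopes to a rising factorial.
Ratio: r(k) = 1 * (k-11) (k+1) / [(k+3/4) (k+1)] - rational in k. x = 1; t_0 = 1/6; negate the roots.


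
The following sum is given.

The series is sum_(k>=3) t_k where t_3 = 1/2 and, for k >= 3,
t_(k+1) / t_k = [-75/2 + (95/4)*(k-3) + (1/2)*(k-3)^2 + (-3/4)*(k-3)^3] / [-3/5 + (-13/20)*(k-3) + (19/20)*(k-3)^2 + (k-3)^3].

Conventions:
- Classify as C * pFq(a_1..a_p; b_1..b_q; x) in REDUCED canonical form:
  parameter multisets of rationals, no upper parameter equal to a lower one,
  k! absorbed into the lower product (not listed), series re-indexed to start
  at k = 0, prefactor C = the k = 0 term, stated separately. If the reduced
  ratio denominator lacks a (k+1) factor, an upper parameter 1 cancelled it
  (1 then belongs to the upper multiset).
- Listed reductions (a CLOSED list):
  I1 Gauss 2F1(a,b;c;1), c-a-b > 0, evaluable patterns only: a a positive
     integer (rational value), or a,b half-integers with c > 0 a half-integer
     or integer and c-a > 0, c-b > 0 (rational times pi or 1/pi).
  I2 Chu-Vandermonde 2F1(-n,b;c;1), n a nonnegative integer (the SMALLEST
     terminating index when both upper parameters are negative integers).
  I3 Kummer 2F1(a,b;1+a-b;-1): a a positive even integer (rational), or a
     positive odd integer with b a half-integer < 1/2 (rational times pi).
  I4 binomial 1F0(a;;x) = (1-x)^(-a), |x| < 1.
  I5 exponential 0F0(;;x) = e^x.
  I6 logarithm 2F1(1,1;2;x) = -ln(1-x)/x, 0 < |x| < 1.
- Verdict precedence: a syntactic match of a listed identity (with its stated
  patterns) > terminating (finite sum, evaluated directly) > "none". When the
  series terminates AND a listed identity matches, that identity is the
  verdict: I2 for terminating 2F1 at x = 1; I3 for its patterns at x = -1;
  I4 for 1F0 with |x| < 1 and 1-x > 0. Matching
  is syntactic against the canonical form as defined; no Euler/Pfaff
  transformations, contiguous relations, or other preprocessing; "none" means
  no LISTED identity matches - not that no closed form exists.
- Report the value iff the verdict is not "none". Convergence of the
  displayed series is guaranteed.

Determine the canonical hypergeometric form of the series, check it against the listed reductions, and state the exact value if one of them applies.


With C = 1/2: the canonical form is 3F2(-5, -5/3, 6; -4/5, 3/4; -3/4). Verdict: terminating - upper -5 stops the sum at k = 5; the 6 terms are added exactly. Exact value: -3075371/2508.

Key observation: with t_0 = 1/2, the expanded ratio factors over Q; C = 1/2, roots give parameters.
Adjacent-term ratio: r(k) = (-3/4) * (k-5) (k-5/3) (k+6) / [(k-4/5) (k+3/4) (k+1)] - rational in k. x = (-3/4); t_0 = 1/2; negate the roots.


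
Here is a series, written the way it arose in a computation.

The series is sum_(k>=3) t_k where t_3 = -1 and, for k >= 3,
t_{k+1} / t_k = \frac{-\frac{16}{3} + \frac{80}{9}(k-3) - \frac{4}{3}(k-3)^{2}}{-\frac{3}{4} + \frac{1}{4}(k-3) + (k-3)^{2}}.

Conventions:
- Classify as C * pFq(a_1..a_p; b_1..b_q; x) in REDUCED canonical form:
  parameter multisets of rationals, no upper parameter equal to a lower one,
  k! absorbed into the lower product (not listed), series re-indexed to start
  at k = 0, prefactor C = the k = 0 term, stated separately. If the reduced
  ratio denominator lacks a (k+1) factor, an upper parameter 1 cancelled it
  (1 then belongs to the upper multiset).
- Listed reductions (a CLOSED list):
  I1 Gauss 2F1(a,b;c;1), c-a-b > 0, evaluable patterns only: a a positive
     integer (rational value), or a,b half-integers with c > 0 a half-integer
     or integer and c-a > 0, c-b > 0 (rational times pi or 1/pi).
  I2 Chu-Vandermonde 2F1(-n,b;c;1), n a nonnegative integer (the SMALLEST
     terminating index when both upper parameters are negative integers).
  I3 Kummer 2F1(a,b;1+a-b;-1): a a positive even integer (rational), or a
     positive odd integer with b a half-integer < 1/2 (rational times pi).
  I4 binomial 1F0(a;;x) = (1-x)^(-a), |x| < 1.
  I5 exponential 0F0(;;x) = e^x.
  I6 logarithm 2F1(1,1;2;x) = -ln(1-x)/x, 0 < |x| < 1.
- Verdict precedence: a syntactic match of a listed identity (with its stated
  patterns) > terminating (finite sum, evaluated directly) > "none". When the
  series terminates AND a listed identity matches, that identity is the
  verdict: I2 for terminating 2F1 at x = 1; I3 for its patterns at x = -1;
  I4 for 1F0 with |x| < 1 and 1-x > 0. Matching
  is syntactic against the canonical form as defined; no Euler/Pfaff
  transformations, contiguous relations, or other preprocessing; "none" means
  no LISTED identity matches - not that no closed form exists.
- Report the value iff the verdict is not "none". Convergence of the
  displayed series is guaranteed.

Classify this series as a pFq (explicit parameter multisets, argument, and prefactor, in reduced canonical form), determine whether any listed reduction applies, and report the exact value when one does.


Reduced: x = -\frac{4}{3}, 2F1, upper = {-6, -\frac{2}{3}}, lower = {-\frac{3}{4}}, C = -1. Verdict: terminating - the sum ends at index 6 because -6 is a negative integer; exact evaluation follows. Hence: -\frac{645324695071}{3171108447}.

The tell: t_0 = -1 here, and factor the ratio over Q (C = -1, x = -4/3): negated roots = parameters.
Step ratio: r(k) = -\frac{4}{3} * (k-6) (k-\frac{2}{3}) / [(k-\frac{3}{4}) (k+1)] - rational; roots negated = parameters, x = -\frac{4}{3}, C = -1.


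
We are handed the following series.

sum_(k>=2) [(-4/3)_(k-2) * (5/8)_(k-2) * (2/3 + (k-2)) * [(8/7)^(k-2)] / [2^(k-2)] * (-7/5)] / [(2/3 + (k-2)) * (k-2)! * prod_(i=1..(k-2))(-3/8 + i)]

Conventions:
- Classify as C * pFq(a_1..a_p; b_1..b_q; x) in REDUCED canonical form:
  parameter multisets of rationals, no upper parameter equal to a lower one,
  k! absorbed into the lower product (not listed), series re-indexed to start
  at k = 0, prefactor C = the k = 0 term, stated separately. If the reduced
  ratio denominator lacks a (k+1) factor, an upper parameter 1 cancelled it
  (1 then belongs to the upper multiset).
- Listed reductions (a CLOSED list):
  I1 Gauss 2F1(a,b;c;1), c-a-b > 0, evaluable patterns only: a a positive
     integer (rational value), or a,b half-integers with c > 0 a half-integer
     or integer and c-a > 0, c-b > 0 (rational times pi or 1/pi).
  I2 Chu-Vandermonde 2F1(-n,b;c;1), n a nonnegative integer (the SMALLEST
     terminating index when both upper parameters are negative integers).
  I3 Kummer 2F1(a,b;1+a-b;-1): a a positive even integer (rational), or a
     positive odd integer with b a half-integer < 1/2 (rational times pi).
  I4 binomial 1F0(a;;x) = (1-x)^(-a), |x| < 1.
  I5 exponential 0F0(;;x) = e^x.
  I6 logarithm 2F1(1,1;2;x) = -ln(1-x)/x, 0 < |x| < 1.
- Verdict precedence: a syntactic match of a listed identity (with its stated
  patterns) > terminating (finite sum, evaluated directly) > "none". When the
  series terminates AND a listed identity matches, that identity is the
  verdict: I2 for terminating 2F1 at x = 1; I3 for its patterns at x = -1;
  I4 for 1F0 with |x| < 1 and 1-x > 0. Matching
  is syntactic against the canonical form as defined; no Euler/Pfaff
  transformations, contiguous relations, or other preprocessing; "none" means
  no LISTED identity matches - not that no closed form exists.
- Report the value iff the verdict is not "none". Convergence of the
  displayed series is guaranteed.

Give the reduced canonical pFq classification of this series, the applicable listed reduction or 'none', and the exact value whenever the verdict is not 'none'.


At argument 4/7: a 1F0 with upper {-4/3}, lower {-}, scaled by C = -7/5. Verdict: the binomial series (I4) fires (the 1F0 binomial series: exponent 4/3, x = 4/7). Exact value: (-7/5) * (3/7)^(4/3).

First insight: x = (4/7) and the factor k + 2/3 cancels (top and bottom), leaving C = -7/5.
Term ratio: r(k) = (4/7) * (k-4/3) / [(k+1)] ; factor over Q: parameters, x = (4/7), and C = -7/5.


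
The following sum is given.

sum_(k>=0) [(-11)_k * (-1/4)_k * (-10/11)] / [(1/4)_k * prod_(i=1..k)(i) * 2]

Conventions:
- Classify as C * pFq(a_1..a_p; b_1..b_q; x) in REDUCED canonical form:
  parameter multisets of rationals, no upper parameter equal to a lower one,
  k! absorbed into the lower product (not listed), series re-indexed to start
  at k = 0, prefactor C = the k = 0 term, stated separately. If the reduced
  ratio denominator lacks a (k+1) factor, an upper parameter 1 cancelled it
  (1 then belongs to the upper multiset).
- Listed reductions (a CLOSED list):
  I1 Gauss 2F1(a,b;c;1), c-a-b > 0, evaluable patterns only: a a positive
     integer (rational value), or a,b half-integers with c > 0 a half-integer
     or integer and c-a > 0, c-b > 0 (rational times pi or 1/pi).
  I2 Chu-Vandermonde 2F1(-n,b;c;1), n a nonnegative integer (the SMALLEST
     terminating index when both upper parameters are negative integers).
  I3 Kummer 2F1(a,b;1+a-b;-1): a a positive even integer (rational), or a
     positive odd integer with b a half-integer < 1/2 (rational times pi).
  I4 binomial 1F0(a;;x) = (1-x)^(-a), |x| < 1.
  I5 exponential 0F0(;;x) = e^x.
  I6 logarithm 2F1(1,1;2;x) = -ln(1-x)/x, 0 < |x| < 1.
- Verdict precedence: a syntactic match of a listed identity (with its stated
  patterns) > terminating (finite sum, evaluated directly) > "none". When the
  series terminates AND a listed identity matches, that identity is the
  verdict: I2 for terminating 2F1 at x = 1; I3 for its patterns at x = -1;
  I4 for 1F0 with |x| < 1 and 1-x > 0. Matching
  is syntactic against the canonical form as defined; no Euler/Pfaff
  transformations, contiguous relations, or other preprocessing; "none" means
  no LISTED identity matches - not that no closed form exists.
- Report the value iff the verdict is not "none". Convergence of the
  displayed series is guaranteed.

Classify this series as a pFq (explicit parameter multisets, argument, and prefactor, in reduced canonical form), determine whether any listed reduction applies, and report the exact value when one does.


Classification (C = -5/11): 2F1 with upper {-11, -1/4}, lower {1/4}, argument x = 1. Verdict: this is Chu-Vandermonde (I2) (terminating 2F1 at x = 1 with n = 11, b = -1/4, c = 1/4). Sum: -817152/483923.

First insight: t_0 being -5/11, the constant factors (C = -5/11) combine into one prefactor.
Adjacent-term ratio: r(k) = 1 * (k-11) (k-1/4) / [(k+1/4) (k+1)] - rational; roots negated = parameters, x = 1, C = -5/11.


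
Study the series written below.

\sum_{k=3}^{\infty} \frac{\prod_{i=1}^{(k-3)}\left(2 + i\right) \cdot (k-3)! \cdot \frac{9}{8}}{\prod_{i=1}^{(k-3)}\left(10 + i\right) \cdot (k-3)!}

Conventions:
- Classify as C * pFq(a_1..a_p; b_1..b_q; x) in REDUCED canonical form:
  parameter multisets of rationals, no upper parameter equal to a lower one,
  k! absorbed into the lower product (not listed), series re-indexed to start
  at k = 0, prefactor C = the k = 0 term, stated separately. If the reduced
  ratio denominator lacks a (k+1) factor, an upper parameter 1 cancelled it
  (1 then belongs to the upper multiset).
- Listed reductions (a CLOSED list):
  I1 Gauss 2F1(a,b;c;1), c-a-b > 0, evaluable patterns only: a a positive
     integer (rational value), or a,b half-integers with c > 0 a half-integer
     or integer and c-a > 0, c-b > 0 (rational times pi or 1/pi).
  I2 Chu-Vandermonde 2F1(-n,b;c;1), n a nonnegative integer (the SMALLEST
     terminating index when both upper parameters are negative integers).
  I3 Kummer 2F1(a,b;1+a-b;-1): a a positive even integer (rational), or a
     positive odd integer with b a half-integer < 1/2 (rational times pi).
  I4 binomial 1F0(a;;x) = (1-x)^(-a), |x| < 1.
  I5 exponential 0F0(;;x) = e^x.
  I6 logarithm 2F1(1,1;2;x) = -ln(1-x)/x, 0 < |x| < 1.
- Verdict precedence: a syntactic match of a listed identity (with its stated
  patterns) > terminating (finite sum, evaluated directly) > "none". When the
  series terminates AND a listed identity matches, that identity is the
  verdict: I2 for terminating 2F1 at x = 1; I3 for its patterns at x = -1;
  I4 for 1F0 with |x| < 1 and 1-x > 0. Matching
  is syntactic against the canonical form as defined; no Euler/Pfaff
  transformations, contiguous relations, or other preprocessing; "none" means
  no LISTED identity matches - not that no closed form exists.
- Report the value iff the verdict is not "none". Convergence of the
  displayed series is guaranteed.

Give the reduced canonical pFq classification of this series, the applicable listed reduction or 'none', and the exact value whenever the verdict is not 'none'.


The tell: t_0 being \frac{9}{8}, the factorial ratio (prefactor 9/8) (k+a-1)!/(a-1)! is a rising factorial (a)_k.
Ratio: r(k) = 1 * (k+1) (k+3) / [(k+11) (k+1)] - poly over poly, x = 1 from leading terms; C = \frac{9}{8} at k = 0.

Prefactor \frac{9}{8}, argument 1: 2F1 with upper {1, 3} over lower {11}. Verdict: the Gauss summation I1 fires (x = 1: the Gamma ratio telescopes since c-a-b = 7 > 0 and a = 1 in Z>0). Hence: \frac{45}{28}.
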